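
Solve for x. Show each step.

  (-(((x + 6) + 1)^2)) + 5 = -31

Step 1. [(-(((x + 6) + 1)^2)) + 5 = -31] the outer +5 inverts by subtracting 5. So sub: -(((x + 6) + 1)^2) = -36.
Step 2. [-(((x + 6) + 1)^2) = -36] flip signs both sides ⇒ neg: ((x + 6) + 1)^2 = 36.
Step 3. [((x + 6) + 1)^2 = 36] √ both sides: 36 ≥ 0 gives two branches, so sqrt: (x + 6) + 1 = 6 or -6.
Step 4. [(x + 6) + 1 = 6 or -6] +1 is outermost — subtract 1 both sides ⇒ sub: x + 6 = 5 or -7.
Step 5. [x + 6 = 5 or -7] +6 is outermost — subtract 6 both sides, so sub: x = -1 or -13.

Answer: x ∈ {-13, -1}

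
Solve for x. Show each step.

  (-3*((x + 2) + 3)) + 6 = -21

Step 1. [(-3*((x + 2) + 3)) + 6 = -21] +6 is outermost — subtract 6 both sides ⇒ sub: -3*((x + 2) + 3) = -27.
Step 2. [-3*((x + 2) + 3) = -27] leading coefficient -3: divide by -3 ⇒ div: (x + 2) + 3 = 9.
Step 3. [(x + 2) + 3 = 9] 3 comes off first (subtract 3), so sub: x + 2 = 6.
Step 4. [x + 2 = 6] 2 comes off first (subtract 2). So sub: x = 4.

Answer: x ∈ {4}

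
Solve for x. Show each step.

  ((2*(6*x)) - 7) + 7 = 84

Step 1. [((2*(6*x)) - 7) + 7 = 84] subtract 7: x sits inside (… + 7), so sub: (2*(6*x)) - 7 = 77.
Step 2. [(2*(6*x)) - 7 = 77] 7 comes off first (add 7), so sub: 2*(6*x) = 84.
Step 3. [2*(6*x) = 84] leading coefficient 2: divide by 2 ⇒ div: 6*x = 42.
Step 4. [6*x = 42] 6·(inner) — divide through by 6. So div: x = 7.

Answer: x ∈ {7}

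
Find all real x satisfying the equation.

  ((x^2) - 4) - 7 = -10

Step 1. [((x^2) - 4) - 7 = -10] add 7: x sits inside (… - 7), so sub: (x^2) - 4 = -3.
Step 2. [(x^2) - 4 = -3] 4 comes off first (add 4). So sub: x^2 = 1.
Step 3. [x^2 = 1] √ both sides: 1 ≥ 0 gives two branches ⇒ sqrt: x = 1 or -1.

Answer: x ∈ {-1, 1}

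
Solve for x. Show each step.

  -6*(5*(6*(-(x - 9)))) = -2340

Step 1. [-6*(5*(6*(-(x - 9)))) = -2340] LHS = -6·(…); ÷-6 both sides. So div: 5*(6*(-(x - 9))) = 390.
Step 2. [5*(6*(-(x - 9))) = 390] LHS = 5·(…); ÷5 both sides ⇒ div: 6*(-(x - 9)) = 78.
Step 3. [6*(-(x - 9)) = 78] divide by the outer 6. So div: -(x - 9) = 13.
Step 4. [-(x - 9) = 13] flip signs both sides. So neg: x - 9 = -13.
Step 5. [x - 9 = -13] 9 comes off first (add 9). So sub: x = -4.

Answer: x ∈ {-4}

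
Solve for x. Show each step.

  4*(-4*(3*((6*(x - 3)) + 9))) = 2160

Step 1. [4*(-4*(3*((6*(x - 3)) + 9))) = 2160] leading coefficient 4: divide by 4 ⇒ div: -4*(3*((6*(x - 3)) + 9)) = 540.
Step 2. [-4*(3*((6*(x - 3)) + 9)) = 540] leading coefficient -4: divide by -4, so div: 3*((6*(x - 3)) + 9) = -135.
Step 3. [3*((6*(x - 3)) + 9) = -135] 3 out front; divide by 3 ⇒ div: (6*(x - 3)) + 9 = -45.
Step 4. [(6*(x - 3)) + 9 = -45] subtract 9: x sits inside (… + 9) ⇒ sub: 6*(x - 3) = -54.
Step 5. [6*(x - 3) = -54] 6·(inner) — divide through by 6 ⇒ div: x - 3 = -9.
Step 6. [x - 3 = -9] add 3: x sits inside (… - 3), so sub: x = -6.

Answer: x ∈ {-6}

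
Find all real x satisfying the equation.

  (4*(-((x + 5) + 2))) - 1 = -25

Step 1. [(4*(-((x + 5) + 2))) - 1 = -25] peel the -1: add 1 from each side ⇒ sub: 4*(-((x + 5) + 2)) = -24.
Step 2. [4*(-((x + 5) + 2)) = -24] 4·(inner) — divide through by 4 ⇒ div: -((x + 5) + 2) = -6.
Step 3. [-((x + 5) + 2) = -6] LHS negated; negate both sides ⇒ neg: (x + 5) + 2 = 6.
Step 4. [(x + 5) + 2 = 6] subtract 2: x sits inside (… + 2), so sub: x + 5 = 4.
Step 5. [x + 5 = 4] the outer +5 inverts by subtracting 5. So sub: x = -1.

Answer: x ∈ {-1}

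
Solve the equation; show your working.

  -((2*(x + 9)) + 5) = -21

Step 1. [-((2*(x + 9)) + 5) = -21] LHS negated; negate both sides ⇒ neg: (2*(x + 9)) + 5 = 21.
Step 2. [(2*(x + 9)) + 5 = 21] subtract 5: x sits inside (… + 5), so sub: 2*(x + 9) = 16.
Step 3. [2*(x + 9) = 16] 2 out front; divide by 2. So div: x + 9 = 8.
Step 4. [x + 9 = 8] the outer +9 inverts by subtracting 9, so sub: x = -1.

Answer: x ∈ {-1}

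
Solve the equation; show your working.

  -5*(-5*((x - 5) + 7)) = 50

Step 1. [-5*(-5*((x - 5) + 7)) = 50] -5·(inner) — divide through by -5 ⇒ div: -5*((x - 5) + 7) = -10.
Step 2. [-5*((x - 5) + 7) = -10] leading coefficient -5: divide by -5 ⇒ div: (x - 5) + 7 = 2.
Step 3. [(x - 5) + 7 = 2] 7 comes off first (subtract 7). So sub: x - 5 = -5.
Step 4. [x - 5 = -5] 5 comes off first (add 5) ⇒ sub: x = 0.

Answer: x ∈ {0}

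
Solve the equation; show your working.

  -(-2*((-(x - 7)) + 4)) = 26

Step 1. [-(-2*((-(x - 7)) + 4)) = 26] flip signs both sides, so neg: -2*((-(x - 7)) + 4) = -26.
Step 2. [-2*((-(x - 7)) + 4) = -26] leading coefficient -2: divide by -2, so div: (-(x - 7)) + 4 = 13.
Step 3. [(-(x - 7)) + 4 = 13] +4 is outermost — subtract 4 both sides. So sub: -(x - 7) = 9.
Step 4. [-(x - 7) = 9] LHS negated; negate both sides ⇒ neg: x - 7 = -9.
Step 5. [x - 7 = -9] -7 is outermost — add 7 both sides. So sub: x = -2.

Answer: x ∈ {-2}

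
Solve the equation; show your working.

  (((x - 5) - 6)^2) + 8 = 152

Step 1. [(((x - 5) - 6)^2) + 8 = 152] the outer +8 inverts by subtracting 8, so sub: ((x - 5) - 6)^2 = 144.
Step 2. [((x - 5) - 6)^2 = 144] 144 ≥ 0, LHS is (·)² — take ±√ ⇒ sqrt: (x - 5) - 6 = 12 or -12.
Step 3. [(x - 5) - 6 = 12 or -12] peel the -6: add 6 from each side. So sub: x - 5 = 18 or -6.
Step 4. [x - 5 = 18 or -6] -5 is outermost — add 5 both sides. So sub: x = 23 or -1.

Answer: x ∈ {-1, 23}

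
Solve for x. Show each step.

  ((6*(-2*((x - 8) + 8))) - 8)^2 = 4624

Step 1. [((6*(-2*((x - 8) + 8))) - 8)^2 = 4624] LHS squared, RHS 4624 ≥ 0: apply √ (±), so sqrt: (6*(-2*((x - 8) + 8))) - 8 = 68 or -68.
Step 2. [(6*(-2*((x - 8) + 8))) - 8 = 68 or -68] add 8: x sits inside (… - 8), so sub: 6*(-2*((x - 8) + 8)) = 76 or -60.
Step 3. [6*(-2*((x - 8) + 8)) = 76 or -60] leading coefficient 6: divide by 6 ⇒ div: -2*((x - 8) + 8) = 38/3 or -10.
Step 4. [-2*((x - 8) + 8) = 38/3 or -10] -2 out front; divide by -2. So div: (x - 8) + 8 = -19/3 or 5.
Step 5. [(x - 8) + 8 = -19/3 or 5] the outer +8 inverts by subtracting 8. So sub: x - 8 = -43/3 or -3.
Step 6. [x - 8 = -43/3 or -3] peel the -8: add 8 from each side. So sub: x = -19/3 or 5.

Answer: x ∈ {-19/3, 5}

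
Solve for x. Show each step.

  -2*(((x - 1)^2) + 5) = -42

Step 1. [-2*(((x - 1)^2) + 5) = -42] leading coefficient -2: divide by -2. So div: ((x - 1)^2) + 5 = 21.
Step 2. [((x - 1)^2) + 5 = 21] the outer +5 inverts by subtracting 5 ⇒ sub: (x - 1)^2 = 16.
Step 3. [(x - 1)^2 = 16] LHS squared, RHS 16 ≥ 0: apply √ (±). So sqrt: x - 1 = 4 or -4.
Step 4. [x - 1 = 4 or -4] 1 comes off first (add 1). So sub: x = 5 or -3.

Answer: x ∈ {-3, 5}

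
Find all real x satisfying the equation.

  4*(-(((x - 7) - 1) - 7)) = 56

Step 1. [4*(-(((x - 7) - 1) - 7)) = 56] LHS = 4·(…); ÷4 both sides. So div: -(((x - 7) - 1) - 7) = 14.
Step 2. [-(((x - 7) - 1) - 7) = 14] leading − — multiply by −1 ⇒ neg: ((x - 7) - 1) - 7 = -14.
Step 3. [((x - 7) - 1) - 7 = -14] add 7: x sits inside (… - 7). So sub: (x - 7) - 1 = -7.
Step 4. [(x - 7) - 1 = -7] the outer -1 inverts by adding 1, so sub: x - 7 = -6.
Step 5. [x - 7 = -6] add 7: x sits inside (… - 7), so sub: x = 1.

Answer: x ∈ {1}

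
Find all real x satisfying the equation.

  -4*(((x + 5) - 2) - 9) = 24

Step 1. [-4*(((x + 5) - 2) - 9) = 24] -4·(inner) — divide through by -4, so div: ((x + 5) - 2) - 9 = -6.
Step 2. [((x + 5) - 2) - 9 = -6] add 9: x sits inside (… - 9) ⇒ sub: (x + 5) - 2 = 3.
Step 3. [(x + 5) - 2 = 3] -2 is outermost — add 2 both sides ⇒ sub: x + 5 = 5.
Step 4. [x + 5 = 5] 5 comes off first (subtract 5), so sub: x = 0.

Answer: x ∈ {0}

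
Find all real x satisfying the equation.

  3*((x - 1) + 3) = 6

Step 1. [3*((x - 1) + 3) = 6] LHS = 3·(…); ÷3 both sides ⇒ div: (x - 1) + 3 = 2.
Step 2. [(x - 1) + 3 = 2] the outer +3 inverts by subtracting 3. So sub: x - 1 = -1.
Step 3. [x - 1 = -1] the outer -1 inverts by adding 1. So sub: x = 0.

Answer: x ∈ {0}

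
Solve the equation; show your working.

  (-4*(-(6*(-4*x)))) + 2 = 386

Step 1. [(-4*(-(6*(-4*x)))) + 2 = 386] subtract 2: x sits inside (… + 2) ⇒ sub: -4*(-(6*(-4*x))) = 384.
Step 2. [-4*(-(6*(-4*x))) = 384] -4 out front; divide by -4, so div: -(6*(-4*x)) = -96.
Step 3. [-(6*(-4*x)) = -96] flip signs both sides ⇒ neg: 6*(-4*x) = 96.
Step 4. [6*(-4*x) = 96] 6·(inner) — divide through by 6 ⇒ div: -4*x = 16.
Step 5. [-4*x = 16] leading coefficient -4: divide by -4, so div: x = -4.

Answer: x ∈ {-4}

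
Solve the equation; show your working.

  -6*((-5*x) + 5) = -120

Step 1. [-6*((-5*x) + 5) = -120] leading coefficient -6: divide by -6. So div: (-5*x) + 5 = 20.
Step 2. [(-5*x) + 5 = 20] peel the +5: subtract 5 from each side. So sub: -5*x = 15.
Step 3. [-5*x = 15] leading coefficient -5: divide by -5. So div: x = -3.

Answer: x ∈ {-3}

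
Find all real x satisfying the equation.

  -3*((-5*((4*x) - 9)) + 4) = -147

Step 1. [-3*((-5*((4*x) - 9)) + 4) = -147] leading coefficient -3: divide by -3, so div: (-5*((4*x) - 9)) + 4 = 49.
Step 2. [(-5*((4*x) - 9)) + 4 = 49] peel the +4: subtract 4 from each side. So sub: -5*((4*x) - 9) = 45.
Step 3. [-5*((4*x) - 9) = 45] leading coefficient -5: divide by -5 ⇒ div: (4*x) - 9 = -9.
Step 4. [(4*x) - 9 = -9] 9 comes off first (add 9). So sub: 4*x = 0.
Step 5. [4*x = 0] 4 out front; divide by 4 ⇒ div: x = 0.

Answer: x ∈ {0}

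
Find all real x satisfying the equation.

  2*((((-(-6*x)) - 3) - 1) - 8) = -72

Step 1. [2*((((-(-6*x)) - 3) - 1) - 8) = -72] LHS = 2·(…); ÷2 both sides ⇒ div: (((-(-6*x)) - 3) - 1) - 8 = -36.
Step 2. [(((-(-6*x)) - 3) - 1) - 8 = -36] 8 comes off first (add 8). So sub: ((-(-6*x)) - 3) - 1 = -28.
Step 3. [((-(-6*x)) - 3) - 1 = -28] peel the -1: add 1 from each side. So sub: (-(-6*x)) - 3 = -27.
Step 4. [(-(-6*x)) - 3 = -27] peel the -3: add 3 from each side. So sub: -(-6*x) = -24.
Step 5. [-(-6*x) = -24] LHS negated; negate both sides ⇒ neg: -6*x = 24.
Step 6. [-6*x = 24] -6 out front; divide by -6, so div: x = -4.

Answer: x ∈ {-4}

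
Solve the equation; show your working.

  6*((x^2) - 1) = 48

Step 1. [6*((x^2) - 1) = 48] leading coefficient 6: divide by 6, so div: (x^2) - 1 = 8.
Step 2. [(x^2) - 1 = 8] -1 is outermost — add 1 both sides, so sub: x^2 = 9.
Step 3. [x^2 = 9] LHS squared, RHS 9 ≥ 0: apply √ (±) ⇒ sqrt: x = 3 or -3.

Answer: x ∈ {-3, 3}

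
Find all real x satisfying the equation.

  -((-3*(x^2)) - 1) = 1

Step 1. [-((-3*(x^2)) - 1) = 1] leading − — multiply by −1. So neg: (-3*(x^2)) - 1 = -1.
Step 2. [(-3*(x^2)) - 1 = -1] -1 is outermost — add 1 both sides ⇒ sub: -3*(x^2) = 0.
Step 3. [-3*(x^2) = 0] -3·(inner) — divide through by -3. So div: x^2 = 0.
Step 4. [x^2 = 0] LHS squared, RHS 0 ≥ 0: apply √ (±). So sqrt: x = 0.

Answer: x ∈ {0}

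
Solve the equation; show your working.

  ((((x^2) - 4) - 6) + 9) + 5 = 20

Step 1. [((((x^2) - 4) - 6) + 9) + 5 = 20] subtract 5: x sits inside (… + 5). So sub: (((x^2) - 4) - 6) + 9 = 15.
Step 2. [(((x^2) - 4) - 6) + 9 = 15] the outer +9 inverts by subtracting 9. So sub: ((x^2) - 4) - 6 = 6.
Step 3. [((x^2) - 4) - 6 = 6] add 6: x sits inside (… - 6) ⇒ sub: (x^2) - 4 = 12.
Step 4. [(x^2) - 4 = 12] -4 is outermost — add 4 both sides, so sub: x^2 = 16.
Step 5. [x^2 = 16] √ both sides: 16 ≥ 0 gives two branches ⇒ sqrt: x = 4 or -4.

Answer: x ∈ {-4, 4}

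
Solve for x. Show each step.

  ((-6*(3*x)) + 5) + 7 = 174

Step 1. [((-6*(3*x)) + 5) + 7 = 174] +7 is outermost — subtract 7 both sides ⇒ sub: (-6*(3*x)) + 5 = 167.
Step 2. [(-6*(3*x)) + 5 = 167] +5 is outermost — subtract 5 both sides ⇒ sub: -6*(3*x) = 162.
Step 3. [-6*(3*x) = 162] -6·(inner) — divide through by -6 ⇒ div: 3*x = -27.
Step 4. [3*x = -27] LHS = 3·(…); ÷3 both sides ⇒ div: x = -9.

Answer: x ∈ {-9}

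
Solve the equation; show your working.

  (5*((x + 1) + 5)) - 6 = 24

Step 1. [(5*((x + 1) + 5)) - 6 = 24] -6 is outermost — add 6 both sides, so sub: 5*((x + 1) + 5) = 30.
Step 2. [5*((x + 1) + 5) = 30] 5·(inner) — divide through by 5, so div: (x + 1) + 5 = 6.
Step 3. [(x + 1) + 5 = 6] +5 is outermost — subtract 5 both sides, so sub: x + 1 = 1.
Step 4. [x + 1 = 1] 1 comes off first (subtract 1) ⇒ sub: x = 0.

Answer: x ∈ {0}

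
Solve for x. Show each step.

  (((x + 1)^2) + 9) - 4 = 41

Step 1. [(((x + 1)^2) + 9) - 4 = 41] 4 comes off first (add 4). So sub: ((x + 1)^2) + 9 = 45.
Step 2. [((x + 1)^2) + 9 = 45] peel the +9: subtract 9 from each side. So sub: (x + 1)^2 = 36.
Step 3. [(x + 1)^2 = 36] √ both sides: 36 ≥ 0 gives two branches. So sqrt: x + 1 = 6 or -6.
Step 4. [x + 1 = 6 or -6] peel the +1: subtract 1 from each side ⇒ sub: x = 5 or -7.

Answer: x ∈ {-7, 5}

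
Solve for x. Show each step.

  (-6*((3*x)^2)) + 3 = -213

Step 1. [(-6*((3*x)^2)) + 3 = -213] the outer +3 inverts by subtracting 3 ⇒ sub: -6*((3*x)^2) = -216.
Step 2. [-6*((3*x)^2) = -216] leading coefficient -6: divide by -6. So div: (3*x)^2 = 36.
Step 3. [(3*x)^2 = 36] LHS squared, RHS 36 ≥ 0: apply √ (±), so sqrt: 3*x = 6 or -6.
Step 4. [3*x = 6 or -6] 3 out front; divide by 3. So div: x = 2 or -2.

Answer: x ∈ {-2, 2}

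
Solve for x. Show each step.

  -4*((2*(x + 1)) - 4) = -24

Step 1. [-4*((2*(x + 1)) - 4) = -24] LHS = -4·(…); ÷-4 both sides ⇒ div: (2*(x + 1)) - 4 = 6.
Step 2. [(2*(x + 1)) - 4 = 6] -4 is outermost — add 4 both sides ⇒ sub: 2*(x + 1) = 10.
Step 3. [2*(x + 1) = 10] leading coefficient 2: divide by 2. So div: x + 1 = 5.
Step 4. [x + 1 = 5] +1 is outermost — subtract 1 both sides. So sub: x = 4.

Answer: x ∈ {4}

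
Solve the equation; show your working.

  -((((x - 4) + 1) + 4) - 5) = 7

Step 1. [-((((x - 4) + 1) + 4) - 5) = 7] LHS negated; negate both sides, so neg: (((x - 4) + 1) + 4) - 5 = -7.
Step 2. [(((x - 4) + 1) + 4) - 5 = -7] 5 comes off first (add 5). So sub: ((x - 4) + 1) + 4 = -2.
Step 3. [((x - 4) + 1) + 4 = -2] subtract 4: x sits inside (… + 4). So sub: (x - 4) + 1 = -6.
Step 4. [(x - 4) + 1 = -6] subtract 1: x sits inside (… + 1). So sub: x - 4 = -7.
Step 5. [x - 4 = -7] add 4: x sits inside (… - 4), so sub: x = -3.

Answer: x ∈ {-3}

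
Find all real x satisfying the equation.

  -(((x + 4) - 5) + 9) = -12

Step 1. [-(((x + 4) - 5) + 9) = -12] LHS negated; negate both sides ⇒ neg: ((x + 4) - 5) + 9 = 12.
Step 2. [((x + 4) - 5) + 9 = 12] the outer +9 inverts by subtracting 9, so sub: (x + 4) - 5 = 3.
Step 3. [(x + 4) - 5 = 3] the outer -5 inverts by adding 5, so sub: x + 4 = 8.
Step 4. [x + 4 = 8] peel the +4: subtract 4 from each side, so sub: x = 4.

Answer: x ∈ {4}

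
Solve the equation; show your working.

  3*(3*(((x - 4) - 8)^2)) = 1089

Step 1. [3*(3*(((x - 4) - 8)^2)) = 1089] LHS = 3·(…); ÷3 both sides, so div: 3*(((x - 4) - 8)^2) = 363.
Step 2. [3*(((x - 4) - 8)^2) = 363] divide by the outer 3, so div: ((x - 4) - 8)^2 = 121.
Step 3. [((x - 4) - 8)^2 = 121] 121 ≥ 0, LHS is (·)² — take ±√ ⇒ sqrt: (x - 4) - 8 = 11 or -11.
Step 4. [(x - 4) - 8 = 11 or -11] the outer -8 inverts by adding 8 ⇒ sub: x - 4 = 19 or -3.
Step 5. [x - 4 = 19 or -3] -4 is outermost — add 4 both sides. So sub: x = 23 or 1.

Answer: x ∈ {1, 23}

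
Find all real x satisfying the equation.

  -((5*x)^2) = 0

Step 1. [-((5*x)^2) = 0] leading − — multiply by −1. So neg: (5*x)^2 = 0.
Step 2. [(5*x)^2 = 0] √ both sides: 0 ≥ 0 gives two branches ⇒ sqrt: 5*x = 0.
Step 3. [5*x = 0] 5·(inner) — divide through by 5 ⇒ div: x = 0.

Answer: x ∈ {0}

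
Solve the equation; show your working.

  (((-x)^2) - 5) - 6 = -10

Step 1. [(((-x)^2) - 5) - 6 = -10] add 6: x sits inside (… - 6). So sub: ((-x)^2) - 5 = -4.
Step 2. [((-x)^2) - 5 = -4] peel the -5: add 5 from each side ⇒ sub: (-x)^2 = 1.
Step 3. [(-x)^2 = 1] LHS squared, RHS 1 ≥ 0: apply √ (±), so sqrt: -x = 1 or -1.
Step 4. [-x = 1 or -1] flip signs both sides ⇒ neg: x = -1 or 1.

Answer: x ∈ {-1, 1}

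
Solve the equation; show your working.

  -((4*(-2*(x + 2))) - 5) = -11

Step 1. [-((4*(-2*(x + 2))) - 5) = -11] flip signs both sides. So neg: (4*(-2*(x + 2))) - 5 = 11.
Step 2. [(4*(-2*(x + 2))) - 5 = 11] peel the -5: add 5 from each side ⇒ sub: 4*(-2*(x + 2)) = 16.
Step 3. [4*(-2*(x + 2)) = 16] divide by the outer 4. So div: -2*(x + 2) = 4.
Step 4. [-2*(x + 2) = 4] divide by the outer -2, so div: x + 2 = -2.
Step 5. [x + 2 = -2] 2 comes off first (subtract 2). So sub: x = -4.

Answer: x ∈ {-4}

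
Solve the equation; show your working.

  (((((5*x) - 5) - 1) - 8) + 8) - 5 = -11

Step 1. [(((((5*x) - 5) - 1) - 8) + 8) - 5 = -11] peel the -5: add 5 from each side, so sub: ((((5*x) - 5) - 1) - 8) + 8 = -6.
Step 2. [((((5*x) - 5) - 1) - 8) + 8 = -6] peel the +8: subtract 8 from each side. So sub: (((5*x) - 5) - 1) - 8 = -14.
Step 3. [(((5*x) - 5) - 1) - 8 = -14] 8 comes off first (add 8), so sub: ((5*x) - 5) - 1 = -6.
Step 4. [((5*x) - 5) - 1 = -6] the outer -1 inverts by adding 1, so sub: (5*x) - 5 = -5.
Step 5. [(5*x) - 5 = -5] add 5: x sits inside (… - 5), so sub: 5*x = 0.
Step 6. [5*x = 0] 5·(inner) — divide through by 5, so div: x = 0.

Answer: x ∈ {0}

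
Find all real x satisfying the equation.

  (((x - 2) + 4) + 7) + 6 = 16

Step 1. [(((x - 2) + 4) + 7) + 6 = 16] 6 comes off first (subtract 6), so sub: ((x - 2) + 4) + 7 = 10.
Step 2. [((x - 2) + 4) + 7 = 10] peel the +7: subtract 7 from each side, so sub: (x - 2) + 4 = 3.
Step 3. [(x - 2) + 4 = 3] peel the +4: subtract 4 from each side ⇒ sub: x - 2 = -1.
Step 4. [x - 2 = -1] the outer -2 inverts by adding 2, so sub: x = 1.

Answer: x ∈ {1}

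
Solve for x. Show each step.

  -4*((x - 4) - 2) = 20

Step 1. [-4*((x - 4) - 2) = 20] LHS = -4·(…); ÷-4 both sides, so div: (x - 4) - 2 = -5.
Step 2. [(x - 4) - 2 = -5] add 2: x sits inside (… - 2). So sub: x - 4 = -3.
Step 3. [x - 4 = -3] add 4: x sits inside (… - 4) ⇒ sub: x = 1.

Answer: x ∈ {1}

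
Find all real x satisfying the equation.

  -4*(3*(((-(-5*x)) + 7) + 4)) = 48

Step 1. [-4*(3*(((-(-5*x)) + 7) + 4)) = 48] divide by the outer -4, so div: 3*(((-(-5*x)) + 7) + 4) = -12.
Step 2. [3*(((-(-5*x)) + 7) + 4) = -12] 3 out front; divide by 3, so div: ((-(-5*x)) + 7) + 4 = -4.
Step 3. [((-(-5*x)) + 7) + 4 = -4] peel the +4: subtract 4 from each side. So sub: (-(-5*x)) + 7 = -8.
Step 4. [(-(-5*x)) + 7 = -8] peel the +7: subtract 7 from each side ⇒ sub: -(-5*x) = -15.
Step 5. [-(-5*x) = -15] flip signs both sides. So neg: -5*x = 15.
Step 6. [-5*x = 15] leading coefficient -5: divide by -5 ⇒ div: x = -3.

Answer: x ∈ {-3}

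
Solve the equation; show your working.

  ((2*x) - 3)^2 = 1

Step 1. [((2*x) - 3)^2 = 1] √ both sides: 1 ≥ 0 gives two branches, so sqrt: (2*x) - 3 = 1 or -1.
Step 2. [(2*x) - 3 = 1 or -1] 3 comes off first (add 3) ⇒ sub: 2*x = 4 or 2.
Step 3. [2*x = 4 or 2] LHS = 2·(…); ÷2 both sides, so div: x = 2 or 1.

Answer: x ∈ {1, 2}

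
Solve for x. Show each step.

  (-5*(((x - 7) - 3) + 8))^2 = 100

Step 1. [(-5*(((x - 7) - 3) + 8))^2 = 100] LHS squared, RHS 100 ≥ 0: apply √ (±) ⇒ sqrt: -5*(((x - 7) - 3) + 8) = 10 or -10.
Step 2. [-5*(((x - 7) - 3) + 8) = 10 or -10] -5 out front; divide by -5 ⇒ div: ((x - 7) - 3) + 8 = -2 or 2.
Step 3. [((x - 7) - 3) + 8 = -2 or 2] 8 comes off first (subtract 8), so sub: (x - 7) - 3 = -10 or -6.
Step 4. [(x - 7) - 3 = -10 or -6] peel the -3: add 3 from each side ⇒ sub: x - 7 = -7 or -3.
Step 5. [x - 7 = -7 or -3] peel the -7: add 7 from each side. So sub: x = 0 or 4.

Answer: x ∈ {0, 4}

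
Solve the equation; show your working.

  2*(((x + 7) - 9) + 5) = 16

Step 1. [2*(((x + 7) - 9) + 5) = 16] LHS = 2·(…); ÷2 both sides, so div: ((x + 7) - 9) + 5 = 8.
Step 2. [((x + 7) - 9) + 5 = 8] 5 comes off first (subtract 5) ⇒ sub: (x + 7) - 9 = 3.
Step 3. [(x + 7) - 9 = 3] 9 comes off first (add 9), so sub: x + 7 = 12.
Step 4. [x + 7 = 12] subtract 7: x sits inside (… + 7), so sub: x = 5.

Answer: x ∈ {5}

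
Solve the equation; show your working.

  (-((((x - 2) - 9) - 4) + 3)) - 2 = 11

Step 1. [(-((((x - 2) - 9) - 4) + 3)) - 2 = 11] peel the -2: add 2 from each side, so sub: -((((x - 2) - 9) - 4) + 3) = 13.
Step 2. [-((((x - 2) - 9) - 4) + 3) = 13] LHS negated; negate both sides. So neg: (((x - 2) - 9) - 4) + 3 = -13.
Step 3. [(((x - 2) - 9) - 4) + 3 = -13] subtract 3: x sits inside (… + 3) ⇒ sub: ((x - 2) - 9) - 4 = -16.
Step 4. [((x - 2) - 9) - 4 = -16] add 4: x sits inside (… - 4) ⇒ sub: (x - 2) - 9 = -12.
Step 5. [(x - 2) - 9 = -12] peel the -9: add 9 from each side. So sub: x - 2 = -3.
Step 6. [x - 2 = -3] the outer -2 inverts by adding 2. So sub: x = -1.

Answer: x ∈ {-1}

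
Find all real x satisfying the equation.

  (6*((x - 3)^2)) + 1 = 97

Step 1. [(6*((x - 3)^2)) + 1 = 97] +1 is outermost — subtract 1 both sides. So sub: 6*((x - 3)^2) = 96.
Step 2. [6*((x - 3)^2) = 96] leading coefficient 6: divide by 6 ⇒ div: (x - 3)^2 = 16.
Step 3. [(x - 3)^2 = 16] √ both sides: 16 ≥ 0 gives two branches, so sqrt: x - 3 = 4 or -4.
Step 4. [x - 3 = 4 or -4] -3 is outermost — add 3 both sides, so sub: x = 7 or -1.

Answer: x ∈ {-1, 7}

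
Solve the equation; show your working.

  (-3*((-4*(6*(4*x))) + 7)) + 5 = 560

Step 1. [(-3*((-4*(6*(4*x))) + 7)) + 5 = 560] +5 is outermost — subtract 5 both sides ⇒ sub: -3*((-4*(6*(4*x))) + 7) = 555.
Step 2. [-3*((-4*(6*(4*x))) + 7) = 555] leading coefficient -3: divide by -3. So div: (-4*(6*(4*x))) + 7 = -185.
Step 3. [(-4*(6*(4*x))) + 7 = -185] 7 comes off first (subtract 7) ⇒ sub: -4*(6*(4*x)) = -192.
Step 4. [-4*(6*(4*x)) = -192] leading coefficient -4: divide by -4, so div: 6*(4*x) = 48.
Step 5. [6*(4*x) = 48] divide by the outer 6 ⇒ div: 4*x = 8.
Step 6. [4*x = 8] leading coefficient 4: divide by 4 ⇒ div: x = 2.

Answer: x ∈ {2}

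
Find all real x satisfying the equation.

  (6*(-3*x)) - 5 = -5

Step 1. [(6*(-3*x)) - 5 = -5] add 5: x sits inside (… - 5), so sub: 6*(-3*x) = 0.
Step 2. [6*(-3*x) = 0] LHS = 6·(…); ÷6 both sides. So div: -3*x = 0.
Step 3. [-3*x = 0] divide by the outer -3 ⇒ div: x = 0.

Answer: x ∈ {0}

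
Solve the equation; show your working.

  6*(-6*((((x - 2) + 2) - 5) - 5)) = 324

Step 1. [6*(-6*((((x - 2) + 2) - 5) - 5)) = 324] 6·(inner) — divide through by 6, so div: -6*((((x - 2) + 2) - 5) - 5) = 54.
Step 2. [-6*((((x - 2) + 2) - 5) - 5) = 54] LHS = -6·(…); ÷-6 both sides. So div: (((x - 2) + 2) - 5) - 5 = -9.
Step 3. [(((x - 2) + 2) - 5) - 5 = -9] the outer -5 inverts by adding 5, so sub: ((x - 2) + 2) - 5 = -4.
Step 4. [((x - 2) + 2) - 5 = -4] add 5: x sits inside (… - 5), so sub: (x - 2) + 2 = 1.
Step 5. [(x - 2) + 2 = 1] peel the +2: subtract 2 from each side ⇒ sub: x - 2 = -1.
Step 6. [x - 2 = -1] the outer -2 inverts by adding 2. So sub: x = 1.

Answer: x ∈ {1}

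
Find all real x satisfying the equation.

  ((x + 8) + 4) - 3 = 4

Step 1. [((x + 8) + 4) - 3 = 4] 3 comes off first (add 3), so sub: (x + 8) + 4 = 7.
Step 2. [(x + 8) + 4 = 7] +4 is outermost — subtract 4 both sides, so sub: x + 8 = 3.
Step 3. [x + 8 = 3] peel the +8: subtract 8 from each side. So sub: x = -5.

Answer: x ∈ {-5}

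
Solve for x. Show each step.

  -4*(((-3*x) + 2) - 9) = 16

Step 1. [-4*(((-3*x) + 2) - 9) = 16] LHS = -4·(…); ÷-4 both sides, so div: ((-3*x) + 2) - 9 = -4.
Step 2. [((-3*x) + 2) - 9 = -4] the outer -9 inverts by adding 9 ⇒ sub: (-3*x) + 2 = 5.
Step 3. [(-3*x) + 2 = 5] 2 comes off first (subtract 2), so sub: -3*x = 3.
Step 4. [-3*x = 3] -3 out front; divide by -3. So div: x = -1.

Answer: x ∈ {-1}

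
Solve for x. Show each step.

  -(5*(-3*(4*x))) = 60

Step 1. [-(5*(-3*(4*x))) = 60] LHS negated; negate both sides ⇒ neg: 5*(-3*(4*x)) = -60.
Step 2. [5*(-3*(4*x)) = -60] 5 out front; divide by 5 ⇒ div: -3*(4*x) = -12.
Step 3. [-3*(4*x) = -12] leading coefficient -3: divide by -3 ⇒ div: 4*x = 4.
Step 4. [4*x = 4] divide by the outer 4 ⇒ div: x = 1.

Answer: x ∈ {1}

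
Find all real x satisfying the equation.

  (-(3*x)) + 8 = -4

Step 1. [(-(3*x)) + 8 = -4] subtract 8: x sits inside (… + 8). So sub: -(3*x) = -12.
Step 2. [-(3*x) = -12] leading − — multiply by −1. So neg: 3*x = 12.
Step 3. [3*x = 12] 3 out front; divide by 3, so div: x = 4.

Answer: x ∈ {4}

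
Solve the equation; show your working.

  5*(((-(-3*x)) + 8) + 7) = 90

Step 1. [5*(((-(-3*x)) + 8) + 7) = 90] 5 out front; divide by 5. So div: ((-(-3*x)) + 8) + 7 = 18.
Step 2. [((-(-3*x)) + 8) + 7 = 18] +7 is outermost — subtract 7 both sides ⇒ sub: (-(-3*x)) + 8 = 11.
Step 3. [(-(-3*x)) + 8 = 11] 8 comes off first (subtract 8). So sub: -(-3*x) = 3.
Step 4. [-(-3*x) = 3] flip signs both sides, so neg: -3*x = -3.
Step 5. [-3*x = -3] LHS = -3·(…); ÷-3 both sides. So div: x = 1.

Answer: x ∈ {1}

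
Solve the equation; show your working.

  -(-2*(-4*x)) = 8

Step 1. [-(-2*(-4*x)) = 8] leading − — multiply by −1, so neg: -2*(-4*x) = -8.
Step 2. [-2*(-4*x) = -8] -2·(inner) — divide through by -2 ⇒ div: -4*x = 4.
Step 3. [-4*x = 4] divide by the outer -4 ⇒ div: x = -1.

Answer: x ∈ {-1}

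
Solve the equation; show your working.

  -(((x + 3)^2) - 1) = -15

Step 1. [-(((x + 3)^2) - 1) = -15] leading − — multiply by −1 ⇒ neg: ((x + 3)^2) - 1 = 15.
Step 2. [((x + 3)^2) - 1 = 15] peel the -1: add 1 from each side ⇒ sub: (x + 3)^2 = 16.
Step 3. [(x + 3)^2 = 16] √ both sides: 16 ≥ 0 gives two branches ⇒ sqrt: x + 3 = 4 or -4.
Step 4. [x + 3 = 4 or -4] peel the +3: subtract 3 from each side, so sub: x = 1 or -7.

Answer: x ∈ {-7, 1}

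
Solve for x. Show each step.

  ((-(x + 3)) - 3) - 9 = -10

Step 1. [((-(x + 3)) - 3) - 9 = -10] -9 is outermost — add 9 both sides, so sub: (-(x + 3)) - 3 = -1.
Step 2. [(-(x + 3)) - 3 = -1] the outer -3 inverts by adding 3 ⇒ sub: -(x + 3) = 2.
Step 3. [-(x + 3) = 2] LHS negated; negate both sides ⇒ neg: x + 3 = -2.
Step 4. [x + 3 = -2] peel the +3: subtract 3 from each side. So sub: x = -5.

Answer: x ∈ {-5}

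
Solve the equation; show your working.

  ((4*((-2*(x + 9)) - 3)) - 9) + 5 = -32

Step 1. [((4*((-2*(x + 9)) - 3)) - 9) + 5 = -32] the outer +5 inverts by subtracting 5. So sub: (4*((-2*(x + 9)) - 3)) - 9 = -37.
Step 2. [(4*((-2*(x + 9)) - 3)) - 9 = -37] add 9: x sits inside (… - 9), so sub: 4*((-2*(x + 9)) - 3) = -28.
Step 3. [4*((-2*(x + 9)) - 3) = -28] divide by the outer 4, so div: (-2*(x + 9)) - 3 = -7.
Step 4. [(-2*(x + 9)) - 3 = -7] -3 is outermost — add 3 both sides, so sub: -2*(x + 9) = -4.
Step 5. [-2*(x + 9) = -4] LHS = -2·(…); ÷-2 both sides ⇒ div: x + 9 = 2.
Step 6. [x + 9 = 2] subtract 9: x sits inside (… + 9). So sub: x = -7.

Answer: x ∈ {-7}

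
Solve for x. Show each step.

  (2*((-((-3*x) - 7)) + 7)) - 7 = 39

Step 1. [(2*((-((-3*x) - 7)) + 7)) - 7 = 39] 7 comes off first (add 7). So sub: 2*((-((-3*x) - 7)) + 7) = 46.
Step 2. [2*((-((-3*x) - 7)) + 7) = 46] 2 out front; divide by 2. So div: (-((-3*x) - 7)) + 7 = 23.
Step 3. [(-((-3*x) - 7)) + 7 = 23] subtract 7: x sits inside (… + 7), so sub: -((-3*x) - 7) = 16.
Step 4. [-((-3*x) - 7) = 16] flip signs both sides, so neg: (-3*x) - 7 = -16.
Step 5. [(-3*x) - 7 = -16] -7 is outermost — add 7 both sides ⇒ sub: -3*x = -9.
Step 6. [-3*x = -9] divide by the outer -3. So div: x = 3.

Answer: x ∈ {3}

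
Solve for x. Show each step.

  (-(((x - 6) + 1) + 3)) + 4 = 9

Step 1. [(-(((x - 6) + 1) + 3)) + 4 = 9] subtract 4: x sits inside (… + 4). So sub: -(((x - 6) + 1) + 3) = 5.
Step 2. [-(((x - 6) + 1) + 3) = 5] flip signs both sides. So neg: ((x - 6) + 1) + 3 = -5.
Step 3. [((x - 6) + 1) + 3 = -5] +3 is outermost — subtract 3 both sides. So sub: (x - 6) + 1 = -8.
Step 4. [(x - 6) + 1 = -8] the outer +1 inverts by subtracting 1, so sub: x - 6 = -9.
Step 5. [x - 6 = -9] the outer -6 inverts by adding 6, so sub: x = -3.

Answer: x ∈ {-3}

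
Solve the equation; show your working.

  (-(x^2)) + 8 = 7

Step 1. [(-(x^2)) + 8 = 7] the outer +8 inverts by subtracting 8, so sub: -(x^2) = -1.
Step 2. [-(x^2) = -1] leading − — multiply by −1 ⇒ neg: x^2 = 1.
Step 3. [x^2 = 1] √ both sides: 1 ≥ 0 gives two branches, so sqrt: x = 1 or -1.

Answer: x ∈ {-1, 1}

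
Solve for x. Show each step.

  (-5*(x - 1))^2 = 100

Step 1. [(-5*(x - 1))^2 = 100] 100 ≥ 0, LHS is (·)² — take ±√, so sqrt: -5*(x - 1) = 10 or -10.
Step 2. [-5*(x - 1) = 10 or -10] -5 out front; divide by -5 ⇒ div: x - 1 = -2 or 2.
Step 3. [x - 1 = -2 or 2] add 1: x sits inside (… - 1), so sub: x = -1 or 3.

Answer: x ∈ {-1, 3}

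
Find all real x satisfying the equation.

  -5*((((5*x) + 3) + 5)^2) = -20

Step 1. [-5*((((5*x) + 3) + 5)^2) = -20] LHS = -5·(…); ÷-5 both sides ⇒ div: (((5*x) + 3) + 5)^2 = 4.
Step 2. [(((5*x) + 3) + 5)^2 = 4] 4 ≥ 0, LHS is (·)² — take ±√ ⇒ sqrt: ((5*x) + 3) + 5 = 2 or -2.
Step 3. [((5*x) + 3) + 5 = 2 or -2] +5 is outermost — subtract 5 both sides, so sub: (5*x) + 3 = -3 or -7.
Step 4. [(5*x) + 3 = -3 or -7] peel the +3: subtract 3 from each side, so sub: 5*x = -6 or -10.
Step 5. [5*x = -6 or -10] LHS = 5·(…); ÷5 both sides ⇒ div: x = -6/5 or -2.

Answer: x ∈ {-2, -6/5}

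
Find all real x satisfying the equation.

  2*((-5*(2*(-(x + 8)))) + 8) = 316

Step 1. [2*((-5*(2*(-(x + 8)))) + 8) = 316] 2 out front; divide by 2, so div: (-5*(2*(-(x + 8)))) + 8 = 158.
Step 2. [(-5*(2*(-(x + 8)))) + 8 = 158] the outer +8 inverts by subtracting 8. So sub: -5*(2*(-(x + 8))) = 150.
Step 3. [-5*(2*(-(x + 8))) = 150] -5·(inner) — divide through by -5, so div: 2*(-(x + 8)) = -30.
Step 4. [2*(-(x + 8)) = -30] divide by the outer 2, so div: -(x + 8) = -15.
Step 5. [-(x + 8) = -15] flip signs both sides, so neg: x + 8 = 15.
Step 6. [x + 8 = 15] subtract 8: x sits inside (… + 8). So sub: x = 7.

Answer: x ∈ {7}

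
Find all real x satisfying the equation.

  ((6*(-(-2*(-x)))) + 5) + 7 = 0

Step 1. [((6*(-(-2*(-x)))) + 5) + 7 = 0] +7 is outermost — subtract 7 both sides ⇒ sub: (6*(-(-2*(-x)))) + 5 = -7.
Step 2. [(6*(-(-2*(-x)))) + 5 = -7] subtract 5: x sits inside (… + 5). So sub: 6*(-(-2*(-x))) = -12.
Step 3. [6*(-(-2*(-x))) = -12] leading coefficient 6: divide by 6 ⇒ div: -(-2*(-x)) = -2.
Step 4. [-(-2*(-x)) = -2] leading − — multiply by −1 ⇒ neg: -2*(-x) = 2.
Step 5. [-2*(-x) = 2] -2 out front; divide by -2 ⇒ div: -x = -1.
Step 6. [-x = -1] flip signs both sides, so neg: x = 1.

Answer: x ∈ {1}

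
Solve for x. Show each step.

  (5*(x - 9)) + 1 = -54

Step 1. [(5*(x - 9)) + 1 = -54] peel the +1: subtract 1 from each side. So sub: 5*(x - 9) = -55.
Step 2. [5*(x - 9) = -55] LHS = 5·(…); ÷5 both sides. So div: x - 9 = -11.
Step 3. [x - 9 = -11] add 9: x sits inside (… - 9). So sub: x = -2.

Answer: x ∈ {-2}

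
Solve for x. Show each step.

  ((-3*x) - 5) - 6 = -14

Step 1. [((-3*x) - 5) - 6 = -14] -6 is outermost — add 6 both sides. So sub: (-3*x) - 5 = -8.
Step 2. [(-3*x) - 5 = -8] add 5: x sits inside (… - 5). So sub: -3*x = -3.
Step 3. [-3*x = -3] LHS = -3·(…); ÷-3 both sides, so div: x = 1.

Answer: x ∈ {1}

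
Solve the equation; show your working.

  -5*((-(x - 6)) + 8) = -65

Step 1. [-5*((-(x - 6)) + 8) = -65] -5·(inner) — divide through by -5. So div: (-(x - 6)) + 8 = 13.
Step 2. [(-(x - 6)) + 8 = 13] 8 comes off first (subtract 8). So sub: -(x - 6) = 5.
Step 3. [-(x - 6) = 5] LHS negated; negate both sides. So neg: x - 6 = -5.
Step 4. [x - 6 = -5] peel the -6: add 6 from each side, so sub: x = 1.

Answer: x ∈ {1}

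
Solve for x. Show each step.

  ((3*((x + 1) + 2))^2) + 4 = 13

Step 1. [((3*((x + 1) + 2))^2) + 4 = 13] 4 comes off first (subtract 4). So sub: (3*((x + 1) + 2))^2 = 9.
Step 2. [(3*((x + 1) + 2))^2 = 9] √ both sides: 9 ≥ 0 gives two branches ⇒ sqrt: 3*((x + 1) + 2) = 3 or -3.
Step 3. [3*((x + 1) + 2) = 3 or -3] 3 out front; divide by 3. So div: (x + 1) + 2 = 1 or -1.
Step 4. [(x + 1) + 2 = 1 or -1] the outer +2 inverts by subtracting 2. So sub: x + 1 = -1 or -3.
Step 5. [x + 1 = -1 or -3] peel the +1: subtract 1 from each side. So sub: x = -2 or -4.

Answer: x ∈ {-4, -2}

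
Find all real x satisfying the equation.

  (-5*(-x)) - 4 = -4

Step 1. [(-5*(-x)) - 4 = -4] the outer -4 inverts by adding 4. So sub: -5*(-x) = 0.
Step 2. [-5*(-x) = 0] -5 out front; divide by -5. So div: -x = 0.
Step 3. [-x = 0] leading − — multiply by −1 ⇒ neg: x = 0.

Answer: x ∈ {0}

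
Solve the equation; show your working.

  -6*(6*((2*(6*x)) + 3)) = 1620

Step 1. [-6*(6*((2*(6*x)) + 3)) = 1620] -6·(inner) — divide through by -6. So div: 6*((2*(6*x)) + 3) = -270.
Step 2. [6*((2*(6*x)) + 3) = -270] leading coefficient 6: divide by 6. So div: (2*(6*x)) + 3 = -45.
Step 3. [(2*(6*x)) + 3 = -45] 3 comes off first (subtract 3), so sub: 2*(6*x) = -48.
Step 4. [2*(6*x) = -48] leading coefficient 2: divide by 2 ⇒ div: 6*x = -24.
Step 5. [6*x = -24] divide by the outer 6, so div: x = -4.

Answer: x ∈ {-4}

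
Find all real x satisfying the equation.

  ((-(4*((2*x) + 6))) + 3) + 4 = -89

Step 1. [((-(4*((2*x) + 6))) + 3) + 4 = -89] the outer +4 inverts by subtracting 4. So sub: (-(4*((2*x) + 6))) + 3 = -93.
Step 2. [(-(4*((2*x) + 6))) + 3 = -93] the outer +3 inverts by subtracting 3, so sub: -(4*((2*x) + 6)) = -96.
Step 3. [-(4*((2*x) + 6)) = -96] flip signs both sides, so neg: 4*((2*x) + 6) = 96.
Step 4. [4*((2*x) + 6) = 96] divide by the outer 4. So div: (2*x) + 6 = 24.
Step 5. [(2*x) + 6 = 24] +6 is outermost — subtract 6 both sides ⇒ sub: 2*x = 18.
Step 6. [2*x = 18] 2·(inner) — divide through by 2 ⇒ div: x = 9.

Answer: x ∈ {9}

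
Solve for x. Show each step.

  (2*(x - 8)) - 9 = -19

Step 1. [(2*(x - 8)) - 9 = -19] 9 comes off first (add 9), so sub: 2*(x - 8) = -10.
Step 2. [2*(x - 8) = -10] divide by the outer 2. So div: x - 8 = -5.
Step 3. [x - 8 = -5] 8 comes off first (add 8) ⇒ sub: x = 3.

Answer: x ∈ {3}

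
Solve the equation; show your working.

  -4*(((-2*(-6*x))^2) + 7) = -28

Step 1. [-4*(((-2*(-6*x))^2) + 7) = -28] -4·(inner) — divide through by -4 ⇒ div: ((-2*(-6*x))^2) + 7 = 7.
Step 2. [((-2*(-6*x))^2) + 7 = 7] subtract 7: x sits inside (… + 7), so sub: (-2*(-6*x))^2 = 0.
Step 3. [(-2*(-6*x))^2 = 0] √ both sides: 0 ≥ 0 gives two branches, so sqrt: -2*(-6*x) = 0.
Step 4. [-2*(-6*x) = 0] -2·(inner) — divide through by -2. So div: -6*x = 0.
Step 5. [-6*x = 0] divide by the outer -6, so div: x = 0.

Answer: x ∈ {0}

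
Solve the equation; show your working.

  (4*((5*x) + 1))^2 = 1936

Step 1. [(4*((5*x) + 1))^2 = 1936] 1936 ≥ 0, LHS is (·)² — take ±√ ⇒ sqrt: 4*((5*x) + 1) = 44 or -44.
Step 2. [4*((5*x) + 1) = 44 or -44] LHS = 4·(…); ÷4 both sides. So div: (5*x) + 1 = 11 or -11.
Step 3. [(5*x) + 1 = 11 or -11] peel the +1: subtract 1 from each side, so sub: 5*x = 10 or -12.
Step 4. [5*x = 10 or -12] 5 out front; divide by 5, so div: x = 2 or -12/5.

Answer: x ∈ {-12/5, 2}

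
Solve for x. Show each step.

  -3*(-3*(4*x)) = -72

Step 1. [-3*(-3*(4*x)) = -72] divide by the outer -3, so div: -3*(4*x) = 24.
Step 2. [-3*(4*x) = 24] -3 out front; divide by -3, so div: 4*x = -8.
Step 3. [4*x = -8] 4 out front; divide by 4 ⇒ div: x = -2.

Answer: x ∈ {-2}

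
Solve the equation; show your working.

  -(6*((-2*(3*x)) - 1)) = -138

Step 1. [-(6*((-2*(3*x)) - 1)) = -138] flip signs both sides ⇒ neg: 6*((-2*(3*x)) - 1) = 138.
Step 2. [6*((-2*(3*x)) - 1) = 138] leading coefficient 6: divide by 6, so div: (-2*(3*x)) - 1 = 23.
Step 3. [(-2*(3*x)) - 1 = 23] the outer -1 inverts by adding 1. So sub: -2*(3*x) = 24.
Step 4. [-2*(3*x) = 24] -2·(inner) — divide through by -2. So div: 3*x = -12.
Step 5. [3*x = -12] LHS = 3·(…); ÷3 both sides, so div: x = -4.

Answer: x ∈ {-4}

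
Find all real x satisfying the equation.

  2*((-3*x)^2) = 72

Step 1. [2*((-3*x)^2) = 72] 2·(inner) — divide through by 2 ⇒ div: (-3*x)^2 = 36.
Step 2. [(-3*x)^2 = 36] LHS squared, RHS 36 ≥ 0: apply √ (±), so sqrt: -3*x = 6 or -6.
Step 3. [-3*x = 6 or -6] -3·(inner) — divide through by -3, so div: x = -2 or 2.

Answer: x ∈ {-2, 2}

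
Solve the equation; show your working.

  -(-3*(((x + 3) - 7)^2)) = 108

Step 1. [-(-3*(((x + 3) - 7)^2)) = 108] LHS negated; negate both sides. So neg: -3*(((x + 3) - 7)^2) = -108.
Step 2. [-3*(((x + 3) - 7)^2) = -108] -3·(inner) — divide through by -3. So div: ((x + 3) - 7)^2 = 36.
Step 3. [((x + 3) - 7)^2 = 36] √ both sides: 36 ≥ 0 gives two branches. So sqrt: (x + 3) - 7 = 6 or -6.
Step 4. [(x + 3) - 7 = 6 or -6] add 7: x sits inside (… - 7). So sub: x + 3 = 13 or 1.
Step 5. [x + 3 = 13 or 1] +3 is outermost — subtract 3 both sides, so sub: x = 10 or -2.

Answer: x ∈ {-2, 10}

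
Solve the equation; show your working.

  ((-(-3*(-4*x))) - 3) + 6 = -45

Step 1. [((-(-3*(-4*x))) - 3) + 6 = -45] peel the +6: subtract 6 from each side ⇒ sub: (-(-3*(-4*x))) - 3 = -51.
Step 2. [(-(-3*(-4*x))) - 3 = -51] the outer -3 inverts by adding 3. So sub: -(-3*(-4*x)) = -48.
Step 3. [-(-3*(-4*x)) = -48] LHS negated; negate both sides. So neg: -3*(-4*x) = 48.
Step 4. [-3*(-4*x) = 48] -3 out front; divide by -3. So div: -4*x = -16.
Step 5. [-4*x = -16] -4·(inner) — divide through by -4 ⇒ div: x = 4.

Answer: x ∈ {4}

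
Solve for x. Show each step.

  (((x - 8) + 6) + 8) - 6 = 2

Step 1. [(((x - 8) + 6) + 8) - 6 = 2] peel the -6: add 6 from each side ⇒ sub: ((x - 8) + 6) + 8 = 8.
Step 2. [((x - 8) + 6) + 8 = 8] the outer +8 inverts by subtracting 8 ⇒ sub: (x - 8) + 6 = 0.
Step 3. [(x - 8) + 6 = 0] peel the +6: subtract 6 from each side ⇒ sub: x - 8 = -6.
Step 4. [x - 8 = -6] peel the -8: add 8 from each side, so sub: x = 2.

Answer: x ∈ {2}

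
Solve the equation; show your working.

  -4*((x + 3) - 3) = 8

Step 1. [-4*((x + 3) - 3) = 8] -4 out front; divide by -4 ⇒ div: (x + 3) - 3 = -2.
Step 2. [(x + 3) - 3 = -2] the outer -3 inverts by adding 3, so sub: x + 3 = 1.
Step 3. [x + 3 = 1] subtract 3: x sits inside (… + 3). So sub: x = -2.

Answer: x ∈ {-2}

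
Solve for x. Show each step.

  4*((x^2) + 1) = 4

Step 1. [4*((x^2) + 1) = 4] divide by the outer 4 ⇒ div: (x^2) + 1 = 1.
Step 2. [(x^2) + 1 = 1] +1 is outermost — subtract 1 both sides ⇒ sub: x^2 = 0.
Step 3. [x^2 = 0] LHS squared, RHS 0 ≥ 0: apply √ (±). So sqrt: x = 0.

Answer: x ∈ {0}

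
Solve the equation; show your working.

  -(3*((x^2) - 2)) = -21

Step 1. [-(3*((x^2) - 2)) = -21] flip signs both sides. So neg: 3*((x^2) - 2) = 21.
Step 2. [3*((x^2) - 2) = 21] LHS = 3·(…); ÷3 both sides, so div: (x^2) - 2 = 7.
Step 3. [(x^2) - 2 = 7] the outer -2 inverts by adding 2, so sub: x^2 = 9.
Step 4. [x^2 = 9] LHS squared, RHS 9 ≥ 0: apply √ (±) ⇒ sqrt: x = 3 or -3.

Answer: x ∈ {-3, 3}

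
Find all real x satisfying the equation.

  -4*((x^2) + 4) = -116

Step 1. [-4*((x^2) + 4) = -116] divide by the outer -4 ⇒ div: (x^2) + 4 = 29.
Step 2. [(x^2) + 4 = 29] 4 comes off first (subtract 4) ⇒ sub: x^2 = 25.
Step 3. [x^2 = 25] √ both sides: 25 ≥ 0 gives two branches. So sqrt: x = 5 or -5.

Answer: x ∈ {-5, 5}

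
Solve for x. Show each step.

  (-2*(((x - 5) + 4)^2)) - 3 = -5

Step 1. [(-2*(((x - 5) + 4)^2)) - 3 = -5] -3 is outermost — add 3 both sides ⇒ sub: -2*(((x - 5) + 4)^2) = -2.
Step 2. [-2*(((x - 5) + 4)^2) = -2] leading coefficient -2: divide by -2, so div: ((x - 5) + 4)^2 = 1.
Step 3. [((x - 5) + 4)^2 = 1] LHS squared, RHS 1 ≥ 0: apply √ (±). So sqrt: (x - 5) + 4 = 1 or -1.
Step 4. [(x - 5) + 4 = 1 or -1] the outer +4 inverts by subtracting 4 ⇒ sub: x - 5 = -3 or -5.
Step 5. [x - 5 = -3 or -5] 5 comes off first (add 5), so sub: x = 2 or 0.

Answer: x ∈ {0, 2}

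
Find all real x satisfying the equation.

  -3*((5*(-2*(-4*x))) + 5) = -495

Step 1. [-3*((5*(-2*(-4*x))) + 5) = -495] -3 out front; divide by -3. So div: (5*(-2*(-4*x))) + 5 = 165.
Step 2. [(5*(-2*(-4*x))) + 5 = 165] 5 divides every term; factor it out. So factor: (-2*(-4*x)) + 1 = 33.
Step 3. [(-2*(-4*x)) + 1 = 33] peel the +1: subtract 1 from each side, so sub: -2*(-4*x) = 32.
Step 4. [-2*(-4*x) = 32] divide by the outer -2 ⇒ div: -4*x = -16.
Step 5. [-4*x = -16] -4·(inner) — divide through by -4. So div: x = 4.

Answer: x ∈ {4}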